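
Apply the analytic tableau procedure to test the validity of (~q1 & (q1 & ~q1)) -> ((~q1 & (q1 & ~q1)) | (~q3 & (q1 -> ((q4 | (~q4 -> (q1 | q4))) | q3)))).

Valid

Assume the negation and expand:
Initial set: {~((~q1 & (q1 & ~q1)) -> ((~q1 & (q1 & ~q1)) | (~q3 & (q1 -> ((q4 | (~q4 -> (q1 | q4))) | q3)))))}.
~((~q1 & (q1 & ~q1)) -> ((~q1 & (q1 & ~q1)) | (~q3 & (q1 -> ((q4 | (~q4 -> (q1 | q4))) | q3))))): α-rule — add (~q1 & (q1 & ~q1)), ~((~q1 & (q1 & ~q1)) | (~q3 & (q1 -> ((q4 | (~q4 -> (q1 | q4))) | q3)))).
(~q1 & (q1 & ~q1)): α-rule — add ~q1, (q1 & ~q1).
~((~q1 & (q1 & ~q1)) | (~q3 & (q1 -> ((q4 | (~q4 -> (q1 | q4))) | q3)))): α-rule — add ~(~q1 & (q1 & ~q1)), ~(~q3 & (q1 -> ((q4 | (~q4 -> (q1 | q4))) | q3))).
(q1 & ~q1): α-rule — add q1, ~q1.
× closes — contains both q1 and ~q1.
All 1 branch closes.
Every branch closed, so the negation is unsatisfiable and the formula is valid.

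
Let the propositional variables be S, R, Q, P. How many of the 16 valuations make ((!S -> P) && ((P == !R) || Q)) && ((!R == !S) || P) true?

Initial set: {(((!S -> P) && ((P == !R) || Q)) && ((!R == !S) || P))}.
(((!S -> P) && ((P == !R) || Q)) && ((!R == !S) || P)): α-rule — add ((!S -> P) && ((P == !R) || Q)), ((!R == !S) || P).
((!S -> P) && ((P == !R) || Q)): α-rule — add (!S -> P), ((P == !R) || Q).
((!R == !S) || P): β-rule — branch into (!R == !S)  //  P.
  branch 1 (add (!R == !S)):
    (!S -> P): β-rule — branch into !!S  //  P.
      branch 1.1 (add !!S):
        ((P == !R) || Q): β-rule — branch into (P == !R)  //  Q.
          branch 1.1.1 (add (P == !R)):
            (!R == !S): β-rule — branch into !R, !S  //  !!R, !!S.
              branch 1.1.1.1 (add !R, !S):
                × closes — contains both S and !S.
              branch 1.1.1.2 (add !!R, !!S):
                (P == !R): β-rule — branch into P, !R  //  !P, !!R.
                  branch 1.1.1.2.1 (add P, !R):
                    × closes — contains both R and !R.
                  branch 1.1.1.2.2 (add !P, !!R):
                    ○ open, literals {P=0, R=1, S=1}.
          branch 1.1.2 (add Q):
            (!R == !S): β-rule — branch into !R, !S  //  !!R, !!S.
              branch 1.1.2.1 (add !R, !S):
                × closes — contains both S and !S.
              branch 1.1.2.2 (add !!R, !!S):
                ○ open, literals {Q=1, R=1, S=1}.
      branch 1.2 (add P):
        ((P == !R) || Q): β-rule — branch into (P == !R)  //  Q.
          branch 1.2.1 (add (P == !R)):
            (!R == !S): β-rule — branch into !R, !S  //  !!R, !!S.
              branch 1.2.1.1 (add !R, !S):
                (P == !R): β-rule — branch into P, !R  //  !P, !!R.
                  branch 1.2.1.1.1 (add P, !R):
                    ○ open, literals {P=1, R=0, S=0}.
                  branch 1.2.1.1.2 (add !P, !!R):
                    × closes — contains both P and !P.
              branch 1.2.1.2 (add !!R, !!S):
                (P == !R): β-rule — branch into P, !R  //  !P, !!R.
                  branch 1.2.1.2.1 (add P, !R):
                    × closes — contains both R and !R.
                  branch 1.2.1.2.2 (add !P, !!R):
                    × closes — contains both P and !P.
          branch 1.2.2 (add Q):
            (!R == !S): β-rule — branch into !R, !S  //  !!R, !!S.
              branch 1.2.2.1 (add !R, !S):
                ○ open, literals {P=1, Q=1, R=0, S=0}.
              branch 1.2.2.2 (add !!R, !!S):
                ○ open, literals {P=1, Q=1, R=1, S=1}.
  branch 2 (add P):
    (!S -> P): β-rule — branch into !!S  //  P.
      branch 2.1 (add !!S):
        ((P == !R) || Q): β-rule — branch into (P == !R)  //  Q.
          branch 2.1.1 (add (P == !R)):
            (P == !R): β-rule — branch into P, !R  //  !P, !!R.
              branch 2.1.1.1 (add P, !R):
                ○ open, literals {P=1, R=0, S=1}.
              branch 2.1.1.2 (add !P, !!R):
                × closes — contains both P and !P.
          branch 2.1.2 (add Q):
            ○ open, literals {P=1, Q=1, S=1}.
      branch 2.2 (add P):
        ((P == !R) || Q): β-rule — branch into (P == !R)  //  Q.
          branch 2.2.1 (add (P == !R)):
            (P == !R): β-rule — branch into P, !R  //  !P, !!R.
              branch 2.2.1.1 (add P, !R):
                ○ open, literals {P=1, R=0}.
              branch 2.2.1.2 (add !P, !!R):
                × closes — contains both P and !P.
          branch 2.2.2 (add Q):
            ○ open, literals {P=1, Q=1}.
8 branches closed, 9 open.
Each open branch fixes some atoms; the unmentioned ones are free. Counting distinct full assignments: branch {P=0, R=1, S=1} (Q) contributes 2 new; branch {Q=1, R=1, S=1} (P) contributes 1 new; branch {P=1, R=0, S=0} (Q) contributes 2 new; branch {P=1, Q=1, R=0, S=0} (none free) contributes 0 new; branch {P=1, Q=1, R=1, S=1} (none free) contributes 0 new; branch {P=1, R=0, S=1} (Q) contributes 2 new; branch {P=1, Q=1, S=1} (R) contributes 0 new; branch {P=1, R=0} (S, Q) contributes 0 new; branch {P=1, Q=1} (S, R) contributes 1 new. Total: 8.

8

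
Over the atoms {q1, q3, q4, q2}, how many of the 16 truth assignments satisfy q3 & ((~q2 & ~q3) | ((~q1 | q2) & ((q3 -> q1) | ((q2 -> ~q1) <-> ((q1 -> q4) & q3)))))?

Initial set: {T (q3 & ((~q2 & ~q3) | ((~q1 | q2) & ((q3 -> q1) | ((q2 -> ~q1) <-> ((q1 -> q4) & q3))))))}.
T (q3 & ((~q2 & ~q3) | ((~q1 | q2) & ((q3 -> q1) | ((q2 -> ~q1) <-> ((q1 -> q4) & q3)))))): α-rule — add T q3, T ((~q2 & ~q3) | ((~q1 | q2) & ((q3 -> q1) | ((q2 -> ~q1) <-> ((q1 -> q4) & q3))))).
T ((~q2 & ~q3) | ((~q1 | q2) & ((q3 -> q1) | ((q2 -> ~q1) <-> ((q1 -> q4) & q3))))): β-rule — branch into T (~q2 & ~q3)  //  T ((~q1 | q2) & ((q3 -> q1) | ((q2 -> ~q1) <-> ((q1 -> q4) & q3)))).
  branch 1 (add T (~q2 & ~q3)):
    T (~q2 & ~q3): α-rule — add T ~q2, T ~q3.
    × closes — contains both q3 and ~q3.
  branch 2 (add T ((~q1 | q2) & ((q3 -> q1) | ((q2 -> ~q1) <-> ((q1 -> q4) & q3))))):
    T ((~q1 | q2) & ((q3 -> q1) | ((q2 -> ~q1) <-> ((q1 -> q4) & q3)))): α-rule — add T (~q1 | q2), T ((q3 -> q1) | ((q2 -> ~q1) <-> ((q1 -> q4) & q3))).
    T (~q1 | q2): β-rule — branch into T ~q1  //  T q2.
      branch 2.1 (add T ~q1):
        T ((q3 -> q1) | ((q2 -> ~q1) <-> ((q1 -> q4) & q3))): β-rule — branch into T (q3 -> q1)  //  T ((q2 -> ~q1) <-> ((q1 -> q4) & q3)).
          branch 2.1.1 (add T (q3 -> q1)):
            T (q3 -> q1): β-rule — branch into F q3  //  T q1.
              branch 2.1.1.1 (add F q3):
                × closes — contains both q3 and ~q3.
              branch 2.1.1.2 (add T q1):
                × closes — contains both q1 and ~q1.
          branch 2.1.2 (add T ((q2 -> ~q1) <-> ((q1 -> q4) & q3))):
            T ((q2 -> ~q1) <-> ((q1 -> q4) & q3)): β-rule — branch into T (q2 -> ~q1), T ((q1 -> q4) & q3)  //  F (q2 -> ~q1), F ((q1 -> q4) & q3).
              branch 2.1.2.1 (add T (q2 -> ~q1), T ((q1 -> q4) & q3)):
                T ((q1 -> q4) & q3): α-rule — add T (q1 -> q4), T q3.
                T (q2 -> ~q1): β-rule — branch into F q2  //  T ~q1.
                  branch 2.1.2.1.1 (add F q2):
                    T (q1 -> q4): β-rule — branch into F q1  //  T q4.
                      branch 2.1.2.1.1.1 (add F q1):
                        ○ open, literals {q1=0, q2=0, q3=1}.
                      branch 2.1.2.1.1.2 (add T q4):
                        ○ open, literals {q1=0, q2=0, q3=1, q4=1}.
                  branch 2.1.2.1.2 (add T ~q1):
                    T (q1 -> q4): β-rule — branch into F q1  //  T q4.
                      branch 2.1.2.1.2.1 (add F q1):
                        ○ open, literals {q1=0, q3=1}.
                      branch 2.1.2.1.2.2 (add T q4):
                        ○ open, literals {q1=0, q3=1, q4=1}.
              branch 2.1.2.2 (add F (q2 -> ~q1), F ((q1 -> q4) & q3)):
                F (q2 -> ~q1): α-rule — add T q2, F ~q1.
                × closes — contains both q1 and ~q1.
      branch 2.2 (add T q2):
        T ((q3 -> q1) | ((q2 -> ~q1) <-> ((q1 -> q4) & q3))): β-rule — branch into T (q3 -> q1)  //  T ((q2 -> ~q1) <-> ((q1 -> q4) & q3)).
          branch 2.2.1 (add T (q3 -> q1)):
            T (q3 -> q1): β-rule — branch into F q3  //  T q1.
              branch 2.2.1.1 (add F q3):
                × closes — contains both q3 and ~q3.
              branch 2.2.1.2 (add T q1):
                ○ open, literals {q1=1, q2=1, q3=1}.
          branch 2.2.2 (add T ((q2 -> ~q1) <-> ((q1 -> q4) & q3))):
            T ((q2 -> ~q1) <-> ((q1 -> q4) & q3)): β-rule — branch into T (q2 -> ~q1), T ((q1 -> q4) & q3)  //  F (q2 -> ~q1), F ((q1 -> q4) & q3).
              branch 2.2.2.1 (add T (q2 -> ~q1), T ((q1 -> q4) & q3)):
                T ((q1 -> q4) & q3): α-rule — add T (q1 -> q4), T q3.
                T (q2 -> ~q1): β-rule — branch into F q2  //  T ~q1.
                  branch 2.2.2.1.1 (add F q2):
                    × closes — contains both q2 and ~q2.
                  branch 2.2.2.1.2 (add T ~q1):
                    T (q1 -> q4): β-rule — branch into F q1  //  T q4.
                      branch 2.2.2.1.2.1 (add F q1):
                        ○ open, literals {q1=0, q2=1, q3=1}.
                      branch 2.2.2.1.2.2 (add T q4):
                        ○ open, literals {q1=0, q2=1, q3=1, q4=1}.
              branch 2.2.2.2 (add F (q2 -> ~q1), F ((q1 -> q4) & q3)):
                F (q2 -> ~q1): α-rule — add T q2, F ~q1.
                F ((q1 -> q4) & q3): β-rule — branch into F (q1 -> q4)  //  F q3.
                  branch 2.2.2.2.1 (add F (q1 -> q4)):
                    F (q1 -> q4): α-rule — add T q1, F q4.
                    ○ open, literals {q1=1, q2=1, q3=1, q4=0}.
                  branch 2.2.2.2.2 (add F q3):
                    × closes — contains both q3 and ~q3.
7 branches closed, 8 open.
Each open branch fixes some atoms; the unmentioned ones are free. Counting distinct full assignments: branch {q1=0, q2=0, q3=1} (q4) contributes 2 new; branch {q1=0, q2=0, q3=1, q4=1} (none free) contributes 0 new; branch {q1=0, q3=1} (q4, q2) contributes 2 new; branch {q1=0, q3=1, q4=1} (q2) contributes 0 new; branch {q1=1, q2=1, q3=1} (q4) contributes 2 new; branch {q1=0, q2=1, q3=1} (q4) contributes 0 new; branch {q1=0, q2=1, q3=1, q4=1} (none free) contributes 0 new; branch {q1=1, q2=1, q3=1, q4=0} (none free) contributes 0 new. Total: 6.

6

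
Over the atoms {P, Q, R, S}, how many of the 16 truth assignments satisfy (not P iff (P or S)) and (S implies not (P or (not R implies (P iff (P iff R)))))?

Initial set: {((not P iff (P or S)) and (S implies not (P or (not R implies (P iff (P iff R))))))}.
((not P iff (P or S)) and (S implies not (P or (not R implies (P iff (P iff R)))))): α-rule — add (not P iff (P or S)), (S implies not (P or (not R implies (P iff (P iff R))))).
(not P iff (P or S)): β-rule — branch into not P, (P or S)  //  not not P, not (P or S).
  branch 1 (add not P, (P or S)):
    (S implies not (P or (not R implies (P iff (P iff R))))): β-rule — branch into not S  //  not (P or (not R implies (P iff (P iff R)))).
      branch 1.1 (add not S):
        (P or S): β-rule — branch into P  //  S.
          branch 1.1.1 (add P):
            × closes — contains both P and not P.
          branch 1.1.2 (add S):
            × closes — contains both S and not S.
      branch 1.2 (add not (P or (not R implies (P iff (P iff R))))):
        not (P or (not R implies (P iff (P iff R)))): α-rule — add not P, not (not R implies (P iff (P iff R))).
        not (not R implies (P iff (P iff R))): α-rule — add not R, not (P iff (P iff R)).
        (P or S): β-rule — branch into P  //  S.
          branch 1.2.1 (add P):
            × closes — contains both P and not P.
          branch 1.2.2 (add S):
            not (P iff (P iff R)): β-rule — branch into P, not (P iff R)  //  not P, (P iff R).
              branch 1.2.2.1 (add P, not (P iff R)):
                × closes — contains both P and not P.
              branch 1.2.2.2 (add not P, (P iff R)):
                (P iff R): β-rule — branch into P, R  //  not P, not R.
                  branch 1.2.2.2.1 (add P, R):
                    × closes — contains both P and not P.
                  branch 1.2.2.2.2 (add not P, not R):
                    ○ open, literals {P=false, R=false, S=true}.
  branch 2 (add not not P, not (P or S)):
    not (P or S): α-rule — add not P, not S.
    × closes — contains both P and not P.
6 branches closed, 1 open.
Each open branch fixes some atoms; the unmentioned ones are free. Counting distinct full assignments: branch {P=false, R=false, S=true} (Q) contributes 2 new. Total: 2.

2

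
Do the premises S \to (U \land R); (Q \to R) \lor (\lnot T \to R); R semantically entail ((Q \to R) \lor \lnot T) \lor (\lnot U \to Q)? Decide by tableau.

Yes

Initial set: {(S \to (U \land R)); ((Q \to R) \lor (\lnot T \to R)); R; \lnot (((Q \to R) \lor \lnot T) \lor (\lnot U \to Q))}.
\lnot (((Q \to R) \lor \lnot T) \lor (\lnot U \to Q)): α-rule — add \lnot ((Q \to R) \lor \lnot T), \lnot (\lnot U \to Q).
\lnot ((Q \to R) \lor \lnot T): α-rule — add \lnot (Q \to R), \lnot \lnot T.
\lnot (\lnot U \to Q): α-rule — add \lnot U, \lnot Q.
\lnot (Q \to R): α-rule — add Q, \lnot R.
× closes — contains both Q and \lnot Q.
All 1 branch closes.
Every branch closed, so the premises entail the conclusion.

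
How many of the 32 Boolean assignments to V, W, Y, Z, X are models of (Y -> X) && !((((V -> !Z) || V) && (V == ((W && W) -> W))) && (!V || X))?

16

Initial set: {((Y -> X) && !((((V -> !Z) || V) && (V == ((W && W) -> W))) && (!V || X)))}.
((Y -> X) && !((((V -> !Z) || V) && (V == ((W && W) -> W))) && (!V || X))): α-rule — add (Y -> X), !((((V -> !Z) || V) && (V == ((W && W) -> W))) && (!V || X)).
(Y -> X): β-rule — branch into !Y  //  X.
  branch 1 (add !Y):
    !((((V -> !Z) || V) && (V == ((W && W) -> W))) && (!V || X)): β-rule — branch into !(((V -> !Z) || V) && (V == ((W && W) -> W)))  //  !(!V || X).
      branch 1.1 (add !(((V -> !Z) || V) && (V == ((W && W) -> W)))):
        !(((V -> !Z) || V) && (V == ((W && W) -> W))): β-rule — branch into !((V -> !Z) || V)  //  !(V == ((W && W) -> W)).
          branch 1.1.1 (add !((V -> !Z) || V)):
            !((V -> !Z) || V): α-rule — add !(V -> !Z), !V.
            !(V -> !Z): α-rule — add V, !!Z.
            × closes — contains both V and !V.
          branch 1.1.2 (add !(V == ((W && W) -> W))):
            !(V == ((W && W) -> W)): β-rule — branch into V, !((W && W) -> W)  //  !V, ((W && W) -> W).
              branch 1.1.2.1 (add V, !((W && W) -> W)):
                !((W && W) -> W): α-rule — add (W && W), !W.
                (W && W): α-rule — add W, W.
                × closes — contains both W and !W.
              branch 1.1.2.2 (add !V, ((W && W) -> W)):
                ((W && W) -> W): β-rule — branch into !(W && W)  //  W.
                  branch 1.1.2.2.1 (add !(W && W)):
                    !(W && W): β-rule — branch into !W  //  !W.
                      branch 1.1.2.2.1.1 (add !W):
                        ○ open, literals {V=false, W=false, Y=false}.
                      branch 1.1.2.2.1.2 (add !W):
                        ○ open, literals {V=false, W=false, Y=false}.
                  branch 1.1.2.2.2 (add W):
                    ○ open, literals {V=false, W=true, Y=false}.
      branch 1.2 (add !(!V || X)):
        !(!V || X): α-rule — add !!V, !X.
        ○ open, literals {V=true, X=false, Y=false}.
  branch 2 (add X):
    !((((V -> !Z) || V) && (V == ((W && W) -> W))) && (!V || X)): β-rule — branch into !(((V -> !Z) || V) && (V == ((W && W) -> W)))  //  !(!V || X).
      branch 2.1 (add !(((V -> !Z) || V) && (V == ((W && W) -> W)))):
        !(((V -> !Z) || V) && (V == ((W && W) -> W))): β-rule — branch into !((V -> !Z) || V)  //  !(V == ((W && W) -> W)).
          branch 2.1.1 (add !((V -> !Z) || V)):
            !((V -> !Z) || V): α-rule — add !(V -> !Z), !V.
            !(V -> !Z): α-rule — add V, !!Z.
            × closes — contains both V and !V.
          branch 2.1.2 (add !(V == ((W && W) -> W))):
            !(V == ((W && W) -> W)): β-rule — branch into V, !((W && W) -> W)  //  !V, ((W && W) -> W).
              branch 2.1.2.1 (add V, !((W && W) -> W)):
                !((W && W) -> W): α-rule — add (W && W), !W.
                (W && W): α-rule — add W, W.
                × closes — contains both W and !W.
              branch 2.1.2.2 (add !V, ((W && W) -> W)):
                ((W && W) -> W): β-rule — branch into !(W && W)  //  W.
                  branch 2.1.2.2.1 (add !(W && W)):
                    !(W && W): β-rule — branch into !W  //  !W.
                      branch 2.1.2.2.1.1 (add !W):
                        ○ open, literals {V=false, W=false, X=true}.
                      branch 2.1.2.2.1.2 (add !W):
                        ○ open, literals {V=false, W=false, X=true}.
                  branch 2.1.2.2.2 (add W):
                    ○ open, literals {V=false, W=true, X=true}.
      branch 2.2 (add !(!V || X)):
        !(!V || X): α-rule — add !!V, !X.
        × closes — contains both X and !X.
5 branches closed, 7 open.
Each open branch fixes some atoms; the unmentioned ones are free. Counting distinct full assignments: branch {V=false, W=false, Y=false} (Z, X) contributes 4 new; branch {V=false, W=false, Y=false} (Z, X) contributes 0 new; branch {V=false, W=true, Y=false} (Z, X) contributes 4 new; branch {V=true, X=false, Y=false} (W, Z) contributes 4 new; branch {V=false, W=false, X=true} (Y, Z) contributes 2 new; branch {V=false, W=false, X=true} (Y, Z) contributes 0 new; branch {V=false, W=true, X=true} (Y, Z) contributes 2 new. Total: 16.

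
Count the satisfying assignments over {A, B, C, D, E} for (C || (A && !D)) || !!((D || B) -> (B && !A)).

Initial set: {((C || (A && !D)) || !!((D || B) -> (B && !A)))}.
((C || (A && !D)) || !!((D || B) -> (B && !A))): β-rule — branch into (C || (A && !D))  //  !!((D || B) -> (B && !A)).
  branch 1 (add (C || (A && !D))):
    (C || (A && !D)): β-rule — branch into C  //  (A && !D).
      branch 1.1 (add C):
        ○ open, literals {C=1}.
      branch 1.2 (add (A && !D)):
        (A && !D): α-rule — add A, !D.
        ○ open, literals {A=1, D=0}.
  branch 2 (add !!((D || B) -> (B && !A))):
    !!((D || B) -> (B && !A)): drop double negation, giving ((D || B) -> (B && !A)).
    ((D || B) -> (B && !A)): β-rule — branch into !(D || B)  //  (B && !A).
      branch 2.1 (add !(D || B)):
        !(D || B): α-rule — add !D, !B.
        ○ open, literals {B=0, D=0}.
      branch 2.2 (add (B && !A)):
        (B && !A): α-rule — add B, !A.
        ○ open, literals {A=0, B=1}.
0 branches closed, 4 open.
Each open branch fixes some atoms; the unmentioned ones are free. Counting distinct full assignments: branch {C=1} (A, B, D, E) contributes 16 new; branch {A=1, D=0} (B, C, E) contributes 4 new; branch {B=0, D=0} (A, C, E) contributes 2 new; branch {A=0, B=1} (C, D, E) contributes 4 new. Total: 26.

26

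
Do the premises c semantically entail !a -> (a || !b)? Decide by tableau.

No

Initial set: {c; !(!a -> (a || !b))}.
!(!a -> (a || !b)): α-rule — add !a, !(a || !b).
!(a || !b): α-rule — add !a, !!b.
○ open, literals {a=F, b=T, c=T}.
0 branches closed, 1 open.
An open branch gives a countermodel: a=F, b=T, c=T (unmentioned atoms arbitrary); the premises hold there but the conclusion fails.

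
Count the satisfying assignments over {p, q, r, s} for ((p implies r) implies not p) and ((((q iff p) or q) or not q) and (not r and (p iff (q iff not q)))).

4

Initial set: {(((p implies r) implies not p) and ((((q iff p) or q) or not q) and (not r and (p iff (q iff not q)))))}.
(((p implies r) implies not p) and ((((q iff p) or q) or not q) and (not r and (p iff (q iff not q))))): α-rule — add ((p implies r) implies not p), ((((q iff p) or q) or not q) and (not r and (p iff (q iff not q)))).
((((q iff p) or q) or not q) and (not r and (p iff (q iff not q)))): α-rule — add (((q iff p) or q) or not q), (not r and (p iff (q iff not q))).
(not r and (p iff (q iff not q))): α-rule — add not r, (p iff (q iff not q)).
((p implies r) implies not p): β-rule — branch into not (p implies r)  //  not p.
  branch 1 (add not (p implies r)):
    not (p implies r): α-rule — add p, not r.
    (((q iff p) or q) or not q): β-rule — branch into ((q iff p) or q)  //  not q.
      branch 1.1 (add ((q iff p) or q)):
        (p iff (q iff not q)): β-rule — branch into p, (q iff not q)  //  not p, not (q iff not q).
          branch 1.1.1 (add p, (q iff not q)):
            ((q iff p) or q): β-rule — branch into (q iff p)  //  q.
              branch 1.1.1.1 (add (q iff p)):
                (q iff not q): β-rule — branch into q, not q  //  not q, not not q.
                  branch 1.1.1.1.1 (add q, not q):
                    × closes — contains both q and not q.
                  branch 1.1.1.1.2 (add not q, not not q):
                    × closes — contains both q and not q.
              branch 1.1.1.2 (add q):
                (q iff not q): β-rule — branch into q, not q  //  not q, not not q.
                  branch 1.1.1.2.1 (add q, not q):
                    × closes — contains both q and not q.
                  branch 1.1.1.2.2 (add not q, not not q):
                    × closes — contains both q and not q.
          branch 1.1.2 (add not p, not (q iff not q)):
            × closes — contains both p and not p.
      branch 1.2 (add not q):
        (p iff (q iff not q)): β-rule — branch into p, (q iff not q)  //  not p, not (q iff not q).
          branch 1.2.1 (add p, (q iff not q)):
            (q iff not q): β-rule — branch into q, not q  //  not q, not not q.
              branch 1.2.1.1 (add q, not q):
                × closes — contains both q and not q.
              branch 1.2.1.2 (add not q, not not q):
                × closes — contains both q and not q.
          branch 1.2.2 (add not p, not (q iff not q)):
            × closes — contains both p and not p.
  branch 2 (add not p):
    (((q iff p) or q) or not q): β-rule — branch into ((q iff p) or q)  //  not q.
      branch 2.1 (add ((q iff p) or q)):
        (p iff (q iff not q)): β-rule — branch into p, (q iff not q)  //  not p, not (q iff not q).
          branch 2.1.1 (add p, (q iff not q)):
            × closes — contains both p and not p.
          branch 2.1.2 (add not p, not (q iff not q)):
            ((q iff p) or q): β-rule — branch into (q iff p)  //  q.
              branch 2.1.2.1 (add (q iff p)):
                not (q iff not q): β-rule — branch into q, not not q  //  not q, not q.
                  branch 2.1.2.1.1 (add q, not not q):
                    (q iff p): β-rule — branch into q, p  //  not q, not p.
                      branch 2.1.2.1.1.1 (add q, p):
                        × closes — contains both p and not p.
                      branch 2.1.2.1.1.2 (add not q, not p):
                        × closes — contains both q and not q.
                  branch 2.1.2.1.2 (add not q, not q):
                    (q iff p): β-rule — branch into q, p  //  not q, not p.
                      branch 2.1.2.1.2.1 (add q, p):
                        × closes — contains both q and not q.
                      branch 2.1.2.1.2.2 (add not q, not p):
                        ○ open, literals {p=F, q=F, r=F}.
              branch 2.1.2.2 (add q):
                not (q iff not q): β-rule — branch into q, not not q  //  not q, not q.
                  branch 2.1.2.2.1 (add q, not not q):
                    ○ open, literals {p=F, q=T, r=F}.
                  branch 2.1.2.2.2 (add not q, not q):
                    × closes — contains both q and not q.
      branch 2.2 (add not q):
        (p iff (q iff not q)): β-rule — branch into p, (q iff not q)  //  not p, not (q iff not q).
          branch 2.2.1 (add p, (q iff not q)):
            × closes — contains both p and not p.
          branch 2.2.2 (add not p, not (q iff not q)):
            not (q iff not q): β-rule — branch into q, not not q  //  not q, not q.
              branch 2.2.2.1 (add q, not not q):
                × closes — contains both q and not q.
              branch 2.2.2.2 (add not q, not q):
                ○ open, literals {p=F, q=F, r=F}.
15 branches closed, 3 open.
Each open branch fixes some atoms; the unmentioned ones are free. Counting distinct full assignments: branch {p=F, q=F, r=F} (s) contributes 2 new; branch {p=F, q=T, r=F} (s) contributes 2 new; branch {p=F, q=F, r=F} (s) contributes 0 new. Total: 4.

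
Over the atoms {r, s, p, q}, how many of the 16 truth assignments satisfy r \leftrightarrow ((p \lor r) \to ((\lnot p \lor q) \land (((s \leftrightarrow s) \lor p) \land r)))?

10

Initial set: {(r \leftrightarrow ((p \lor r) \to ((\lnot p \lor q) \land (((s \leftrightarrow s) \lor p) \land r))))}.
(r \leftrightarrow ((p \lor r) \to ((\lnot p \lor q) \land (((s \leftrightarrow s) \lor p) \land r)))): β-rule — branch into r, ((p \lor r) \to ((\lnot p \lor q) \land (((s \leftrightarrow s) \lor p) \land r)))  //  \lnot r, \lnot ((p \lor r) \to ((\lnot p \lor q) \land (((s \leftrightarrow s) \lor p) \land r))).
  branch 1 (add r, ((p \lor r) \to ((\lnot p \lor q) \land (((s \leftrightarrow s) \lor p) \land r)))):
    ((p \lor r) \to ((\lnot p \lor q) \land (((s \leftrightarrow s) \lor p) \land r))): β-rule — branch into \lnot (p \lor r)  //  ((\lnot p \lor q) \land (((s \leftrightarrow s) \lor p) \land r)).
      branch 1.1 (add \lnot (p \lor r)):
        \lnot (p \lor r): α-rule — add \lnot p, \lnot r.
        × closes — contains both r and \lnot r.
      branch 1.2 (add ((\lnot p \lor q) \land (((s \leftrightarrow s) \lor p) \land r))):
        ((\lnot p \lor q) \land (((s \leftrightarrow s) \lor p) \land r)): α-rule — add (\lnot p \lor q), (((s \leftrightarrow s) \lor p) \land r).
        (((s \leftrightarrow s) \lor p) \land r): α-rule — add ((s \leftrightarrow s) \lor p), r.
        (\lnot p \lor q): β-rule — branch into \lnot p  //  q.
          branch 1.2.1 (add \lnot p):
            ((s \leftrightarrow s) \lor p): β-rule — branch into (s \leftrightarrow s)  //  p.
              branch 1.2.1.1 (add (s \leftrightarrow s)):
                (s \leftrightarrow s): β-rule — branch into s, s  //  \lnot s, \lnot s.
                  branch 1.2.1.1.1 (add s, s):
                    ○ open, literals {p=false, r=true, s=true}.
                  branch 1.2.1.1.2 (add \lnot s, \lnot s):
                    ○ open, literals {p=false, r=true, s=false}.
              branch 1.2.1.2 (add p):
                × closes — contains both p and \lnot p.
          branch 1.2.2 (add q):
            ((s \leftrightarrow s) \lor p): β-rule — branch into (s \leftrightarrow s)  //  p.
              branch 1.2.2.1 (add (s \leftrightarrow s)):
                (s \leftrightarrow s): β-rule — branch into s, s  //  \lnot s, \lnot s.
                  branch 1.2.2.1.1 (add s, s):
                    ○ open, literals {q=true, r=true, s=true}.
                  branch 1.2.2.1.2 (add \lnot s, \lnot s):
                    ○ open, literals {q=true, r=true, s=false}.
              branch 1.2.2.2 (add p):
                ○ open, literals {p=true, q=true, r=true}.
  branch 2 (add \lnot r, \lnot ((p \lor r) \to ((\lnot p \lor q) \land (((s \leftrightarrow s) \lor p) \land r)))):
    \lnot ((p \lor r) \to ((\lnot p \lor q) \land (((s \leftrightarrow s) \lor p) \land r))): α-rule — add (p \lor r), \lnot ((\lnot p \lor q) \land (((s \leftrightarrow s) \lor p) \land r)).
    (p \lor r): β-rule — branch into p  //  r.
      branch 2.1 (add p):
        \lnot ((\lnot p \lor q) \land (((s \leftrightarrow s) \lor p) \land r)): β-rule — branch into \lnot (\lnot p \lor q)  //  \lnot (((s \leftrightarrow s) \lor p) \land r).
          branch 2.1.1 (add \lnot (\lnot p \lor q)):
            \lnot (\lnot p \lor q): α-rule — add \lnot \lnot p, \lnot q.
            ○ open, literals {p=true, q=false, r=false}.
          branch 2.1.2 (add \lnot (((s \leftrightarrow s) \lor p) \land r)):
            \lnot (((s \leftrightarrow s) \lor p) \land r): β-rule — branch into \lnot ((s \leftrightarrow s) \lor p)  //  \lnot r.
              branch 2.1.2.1 (add \lnot ((s \leftrightarrow s) \lor p)):
                \lnot ((s \leftrightarrow s) \lor p): α-rule — add \lnot (s \leftrightarrow s), \lnot p.
                × closes — contains both p and \lnot p.
              branch 2.1.2.2 (add \lnot r):
                ○ open, literals {p=true, r=false}.
      branch 2.2 (add r):
        × closes — contains both r and \lnot r.
4 branches closed, 7 open.
Each open branch fixes some atoms; the unmentioned ones are free. Counting distinct full assignments: branch {p=false, r=true, s=true} (q) contributes 2 new; branch {p=false, r=true, s=false} (q) contributes 2 new; branch {q=true, r=true, s=true} (p) contributes 1 new; branch {q=true, r=true, s=false} (p) contributes 1 new; branch {p=true, q=true, r=true} (s) contributes 0 new; branch {p=true, q=false, r=false} (s) contributes 2 new; branch {p=true, r=false} (s, q) contributes 2 new. Total: 10.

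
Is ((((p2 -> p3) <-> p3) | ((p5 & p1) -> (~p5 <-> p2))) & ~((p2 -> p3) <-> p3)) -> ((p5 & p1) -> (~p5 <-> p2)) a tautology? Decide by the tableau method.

Valid

Assume the negation and expand:
Initial set: {F (((((p2 -> p3) <-> p3) | ((p5 & p1) -> (~p5 <-> p2))) & ~((p2 -> p3) <-> p3)) -> ((p5 & p1) -> (~p5 <-> p2)))}.
F (((((p2 -> p3) <-> p3) | ((p5 & p1) -> (~p5 <-> p2))) & ~((p2 -> p3) <-> p3)) -> ((p5 & p1) -> (~p5 <-> p2))): α-rule — add T ((((p2 -> p3) <-> p3) | ((p5 & p1) -> (~p5 <-> p2))) & ~((p2 -> p3) <-> p3)), F ((p5 & p1) -> (~p5 <-> p2)).
T ((((p2 -> p3) <-> p3) | ((p5 & p1) -> (~p5 <-> p2))) & ~((p2 -> p3) <-> p3)): α-rule — add T (((p2 -> p3) <-> p3) | ((p5 & p1) -> (~p5 <-> p2))), T ~((p2 -> p3) <-> p3).
F ((p5 & p1) -> (~p5 <-> p2)): α-rule — add T (p5 & p1), F (~p5 <-> p2).
T (p5 & p1): α-rule — add T p5, T p1.
T (((p2 -> p3) <-> p3) | ((p5 & p1) -> (~p5 <-> p2))): β-rule — branch into T ((p2 -> p3) <-> p3)  //  T ((p5 & p1) -> (~p5 <-> p2)).
  branch 1 (add T ((p2 -> p3) <-> p3)):
    T ~((p2 -> p3) <-> p3): β-rule — branch into T (p2 -> p3), F p3  //  F (p2 -> p3), T p3.
      branch 1.1 (add T (p2 -> p3), F p3):
        F (~p5 <-> p2): β-rule — branch into T ~p5, F p2  //  F ~p5, T p2.
          branch 1.1.1 (add T ~p5, F p2):
            × closes — contains both p5 and ~p5.
          branch 1.1.2 (add F ~p5, T p2):
            T ((p2 -> p3) <-> p3): β-rule — branch into T (p2 -> p3), T p3  //  F (p2 -> p3), F p3.
              branch 1.1.2.1 (add T (p2 -> p3), T p3):
                × closes — contains both p3 and ~p3.
              branch 1.1.2.2 (add F (p2 -> p3), F p3):
                F (p2 -> p3): α-rule — add T p2, F p3.
                T (p2 -> p3): β-rule — branch into F p2  //  T p3.
                  branch 1.1.2.2.1 (add F p2):
                    × closes — contains both p2 and ~p2.
                  branch 1.1.2.2.2 (add T p3):
                    × closes — contains both p3 and ~p3.
      branch 1.2 (add F (p2 -> p3), T p3):
        F (p2 -> p3): α-rule — add T p2, F p3.
        × closes — contains both p3 and ~p3.
  branch 2 (add T ((p5 & p1) -> (~p5 <-> p2))):
    T ~((p2 -> p3) <-> p3): β-rule — branch into T (p2 -> p3), F p3  //  F (p2 -> p3), T p3.
      branch 2.1 (add T (p2 -> p3), F p3):
        F (~p5 <-> p2): β-rule — branch into T ~p5, F p2  //  F ~p5, T p2.
          branch 2.1.1 (add T ~p5, F p2):
            × closes — contains both p5 and ~p5.
          branch 2.1.2 (add F ~p5, T p2):
            T ((p5 & p1) -> (~p5 <-> p2)): β-rule — branch into F (p5 & p1)  //  T (~p5 <-> p2).
              branch 2.1.2.1 (add F (p5 & p1)):
                T (p2 -> p3): β-rule — branch into F p2  //  T p3.
                  branch 2.1.2.1.1 (add F p2):
                    × closes — contains both p2 and ~p2.
                  branch 2.1.2.1.2 (add T p3):
                    × closes — contains both p3 and ~p3.
              branch 2.1.2.2 (add T (~p5 <-> p2)):
                T (p2 -> p3): β-rule — branch into F p2  //  T p3.
                  branch 2.1.2.2.1 (add F p2):
                    × closes — contains both p2 and ~p2.
                  branch 2.1.2.2.2 (add T p3):
                    × closes — contains both p3 and ~p3.
      branch 2.2 (add F (p2 -> p3), T p3):
        F (p2 -> p3): α-rule — add T p2, F p3.
        × closes — contains both p3 and ~p3.
All 11 branches close.
Every branch closed, so the negation is unsatisfiable and the formula is valid.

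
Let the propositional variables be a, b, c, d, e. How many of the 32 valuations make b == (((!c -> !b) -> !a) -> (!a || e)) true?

14

Initial set: {T (b == (((!c -> !b) -> !a) -> (!a || e)))}.
T (b == (((!c -> !b) -> !a) -> (!a || e))): β-rule — branch into T b, T (((!c -> !b) -> !a) -> (!a || e))  //  F b, F (((!c -> !b) -> !a) -> (!a || e)).
  branch 1 (add T b, T (((!c -> !b) -> !a) -> (!a || e))):
    T (((!c -> !b) -> !a) -> (!a || e)): β-rule — branch into F ((!c -> !b) -> !a)  //  T (!a || e).
      branch 1.1 (add F ((!c -> !b) -> !a)):
        F ((!c -> !b) -> !a): α-rule — add T (!c -> !b), F !a.
        T (!c -> !b): β-rule — branch into F !c  //  T !b.
          branch 1.1.1 (add F !c):
            ○ open, literals {a=T, b=T, c=T}.
          branch 1.1.2 (add T !b):
            × closes — contains both b and !b.
      branch 1.2 (add T (!a || e)):
        T (!a || e): β-rule — branch into T !a  //  T e.
          branch 1.2.1 (add T !a):
            ○ open, literals {a=F, b=T}.
          branch 1.2.2 (add T e):
            ○ open, literals {b=T, e=T}.
  branch 2 (add F b, F (((!c -> !b) -> !a) -> (!a || e))):
    F (((!c -> !b) -> !a) -> (!a || e)): α-rule — add T ((!c -> !b) -> !a), F (!a || e).
    F (!a || e): α-rule — add F !a, F e.
    T ((!c -> !b) -> !a): β-rule — branch into F (!c -> !b)  //  T !a.
      branch 2.1 (add F (!c -> !b)):
        F (!c -> !b): α-rule — add T !c, F !b.
        × closes — contains both b and !b.
      branch 2.2 (add T !a):
        × closes — contains both a and !a.
3 branches closed, 3 open.
Each open branch fixes some atoms; the unmentioned ones are free. Counting distinct full assignments: branch {a=T, b=T, c=T} (d, e) contributes 4 new; branch {a=F, b=T} (c, d, e) contributes 8 new; branch {b=T, e=T} (a, c, d) contributes 2 new. Total: 14.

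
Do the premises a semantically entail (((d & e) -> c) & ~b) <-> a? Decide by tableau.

Initial set: {a; ~((((d & e) -> c) & ~b) <-> a)}.
~((((d & e) -> c) & ~b) <-> a): β-rule — branch into (((d & e) -> c) & ~b), ~a  //  ~(((d & e) -> c) & ~b), a.
  branch 1 (add (((d & e) -> c) & ~b), ~a):
    × closes — contains both a and ~a.
  branch 2 (add ~(((d & e) -> c) & ~b), a):
    ~(((d & e) -> c) & ~b): β-rule — branch into ~((d & e) -> c)  //  ~~b.
      branch 2.1 (add ~((d & e) -> c)):
        ~((d & e) -> c): α-rule — add (d & e), ~c.
        (d & e): α-rule — add d, e.
        ○ open, literals {a=T, c=F, d=T, e=T}.
      branch 2.2 (add ~~b):
        ○ open, literals {a=T, b=T}.
1 branch closed, 2 open.
An open branch gives a countermodel: a=T, c=F, d=T, e=T (unmentioned atoms arbitrary); the premises hold there but the conclusion fails.

No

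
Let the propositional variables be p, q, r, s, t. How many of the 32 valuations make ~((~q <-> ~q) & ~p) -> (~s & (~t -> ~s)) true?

Initial set: {T (~((~q <-> ~q) & ~p) -> (~s & (~t -> ~s)))}.
T (~((~q <-> ~q) & ~p) -> (~s & (~t -> ~s))): β-rule — branch into F ~((~q <-> ~q) & ~p)  //  T (~s & (~t -> ~s)).
  branch 1 (add F ~((~q <-> ~q) & ~p)):
    F ~((~q <-> ~q) & ~p): α-rule — add T (~q <-> ~q), T ~p.
    T (~q <-> ~q): β-rule — branch into T ~q, T ~q  //  F ~q, F ~q.
      branch 1.1 (add T ~q, T ~q):
        ○ open, literals {p=false, q=false}.
      branch 1.2 (add F ~q, F ~q):
        ○ open, literals {p=false, q=true}.
  branch 2 (add T (~s & (~t -> ~s))):
    T (~s & (~t -> ~s)): α-rule — add T ~s, T (~t -> ~s).
    T (~t -> ~s): β-rule — branch into F ~t  //  T ~s.
      branch 2.1 (add F ~t):
        ○ open, literals {s=false, t=true}.
      branch 2.2 (add T ~s):
        ○ open, literals {s=false}.
0 branches closed, 4 open.
Each open branch fixes some atoms; the unmentioned ones are free. Counting distinct full assignments: branch {p=false, q=false} (r, s, t) contributes 8 new; branch {p=false, q=true} (r, s, t) contributes 8 new; branch {s=false, t=true} (p, q, r) contributes 4 new; branch {s=false} (p, q, r, t) contributes 4 new. Total: 24.

24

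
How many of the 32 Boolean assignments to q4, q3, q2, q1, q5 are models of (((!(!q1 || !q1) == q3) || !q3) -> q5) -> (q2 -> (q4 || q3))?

Initial set: {((((!(!q1 || !q1) == q3) || !q3) -> q5) -> (q2 -> (q4 || q3)))}.
((((!(!q1 || !q1) == q3) || !q3) -> q5) -> (q2 -> (q4 || q3))): β-rule — branch into !(((!(!q1 || !q1) == q3) || !q3) -> q5)  //  (q2 -> (q4 || q3)).
  branch 1 (add !(((!(!q1 || !q1) == q3) || !q3) -> q5)):
    !(((!(!q1 || !q1) == q3) || !q3) -> q5): α-rule — add ((!(!q1 || !q1) == q3) || !q3), !q5.
    ((!(!q1 || !q1) == q3) || !q3): β-rule — branch into (!(!q1 || !q1) == q3)  //  !q3.
      branch 1.1 (add (!(!q1 || !q1) == q3)):
        (!(!q1 || !q1) == q3): β-rule — branch into !(!q1 || !q1), q3  //  !!(!q1 || !q1), !q3.
          branch 1.1.1 (add !(!q1 || !q1), q3):
            !(!q1 || !q1): α-rule — add !!q1, !!q1.
            ○ open, literals {q1=true, q3=true, q5=false}.
          branch 1.1.2 (add !!(!q1 || !q1), !q3):
            !!(!q1 || !q1): β-rule — branch into !q1  //  !q1.
              branch 1.1.2.1 (add !q1):
                ○ open, literals {q1=false, q3=false, q5=false}.
              branch 1.1.2.2 (add !q1):
                ○ open, literals {q1=false, q3=false, q5=false}.
      branch 1.2 (add !q3):
        ○ open, literals {q3=false, q5=false}.
  branch 2 (add (q2 -> (q4 || q3))):
    (q2 -> (q4 || q3)): β-rule — branch into !q2  //  (q4 || q3).
      branch 2.1 (add !q2):
        ○ open, literals {q2=false}.
      branch 2.2 (add (q4 || q3)):
        (q4 || q3): β-rule — branch into q4  //  q3.
          branch 2.2.1 (add q4):
            ○ open, literals {q4=true}.
          branch 2.2.2 (add q3):
            ○ open, literals {q3=true}.
0 branches closed, 7 open.
Each open branch fixes some atoms; the unmentioned ones are free. Counting distinct full assignments: branch {q1=true, q3=true, q5=false} (q4, q2) contributes 4 new; branch {q1=false, q3=false, q5=false} (q4, q2) contributes 4 new; branch {q1=false, q3=false, q5=false} (q4, q2) contributes 0 new; branch {q3=false, q5=false} (q4, q2, q1) contributes 4 new; branch {q2=false} (q4, q3, q1, q5) contributes 10 new; branch {q4=true} (q3, q2, q1, q5) contributes 5 new; branch {q3=true} (q4, q2, q1, q5) contributes 3 new. Total: 30.

30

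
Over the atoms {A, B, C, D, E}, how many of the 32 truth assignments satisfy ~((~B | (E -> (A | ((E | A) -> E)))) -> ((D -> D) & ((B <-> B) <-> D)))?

16

Initial set: {~((~B | (E -> (A | ((E | A) -> E)))) -> ((D -> D) & ((B <-> B) <-> D)))}.
~((~B | (E -> (A | ((E | A) -> E)))) -> ((D -> D) & ((B <-> B) <-> D))): α-rule — add (~B | (E -> (A | ((E | A) -> E)))), ~((D -> D) & ((B <-> B) <-> D)).
(~B | (E -> (A | ((E | A) -> E)))): β-rule — branch into ~B  //  (E -> (A | ((E | A) -> E))).
  branch 1 (add ~B):
    ~((D -> D) & ((B <-> B) <-> D)): β-rule — branch into ~(D -> D)  //  ~((B <-> B) <-> D).
      branch 1.1 (add ~(D -> D)):
        ~(D -> D): α-rule — add D, ~D.
        × closes — contains both D and ~D.
      branch 1.2 (add ~((B <-> B) <-> D)):
        ~((B <-> B) <-> D): β-rule — branch into (B <-> B), ~D  //  ~(B <-> B), D.
          branch 1.2.1 (add (B <-> B), ~D):
            (B <-> B): β-rule — branch into B, B  //  ~B, ~B.
              branch 1.2.1.1 (add B, B):
                × closes — contains both B and ~B.
              branch 1.2.1.2 (add ~B, ~B):
                ○ open, literals {B=0, D=0}.
          branch 1.2.2 (add ~(B <-> B), D):
            ~(B <-> B): β-rule — branch into B, ~B  //  ~B, B.
              branch 1.2.2.1 (add B, ~B):
                × closes — contains both B and ~B.
              branch 1.2.2.2 (add ~B, B):
                × closes — contains both B and ~B.
  branch 2 (add (E -> (A | ((E | A) -> E)))):
    ~((D -> D) & ((B <-> B) <-> D)): β-rule — branch into ~(D -> D)  //  ~((B <-> B) <-> D).
      branch 2.1 (add ~(D -> D)):
        ~(D -> D): α-rule — add D, ~D.
        × closes — contains both D and ~D.
      branch 2.2 (add ~((B <-> B) <-> D)):
        (E -> (A | ((E | A) -> E))): β-rule — branch into ~E  //  (A | ((E | A) -> E)).
          branch 2.2.1 (add ~E):
            ~((B <-> B) <-> D): β-rule — branch into (B <-> B), ~D  //  ~(B <-> B), D.
              branch 2.2.1.1 (add (B <-> B), ~D):
                (B <-> B): β-rule — branch into B, B  //  ~B, ~B.
                  branch 2.2.1.1.1 (add B, B):
                    ○ open, literals {B=1, D=0, E=0}.
                  branch 2.2.1.1.2 (add ~B, ~B):
                    ○ open, literals {B=0, D=0, E=0}.
              branch 2.2.1.2 (add ~(B <-> B), D):
                ~(B <-> B): β-rule — branch into B, ~B  //  ~B, B.
                  branch 2.2.1.2.1 (add B, ~B):
                    × closes — contains both B and ~B.
                  branch 2.2.1.2.2 (add ~B, B):
                    × closes — contains both B and ~B.
          branch 2.2.2 (add (A | ((E | A) -> E))):
            ~((B <-> B) <-> D): β-rule — branch into (B <-> B), ~D  //  ~(B <-> B), D.
              branch 2.2.2.1 (add (B <-> B), ~D):
                (A | ((E | A) -> E)): β-rule — branch into A  //  ((E | A) -> E).
                  branch 2.2.2.1.1 (add A):
                    (B <-> B): β-rule — branch into B, B  //  ~B, ~B.
                      branch 2.2.2.1.1.1 (add B, B):
                        ○ open, literals {A=1, B=1, D=0}.
                      branch 2.2.2.1.1.2 (add ~B, ~B):
                        ○ open, literals {A=1, B=0, D=0}.
                  branch 2.2.2.1.2 (add ((E | A) -> E)):
                    (B <-> B): β-rule — branch into B, B  //  ~B, ~B.
                      branch 2.2.2.1.2.1 (add B, B):
                        ((E | A) -> E): β-rule — branch into ~(E | A)  //  E.
                          branch 2.2.2.1.2.1.1 (add ~(E | A)):
                            ~(E | A): α-rule — add ~E, ~A.
                            ○ open, literals {A=0, B=1, D=0, E=0}.
                          branch 2.2.2.1.2.1.2 (add E):
                            ○ open, literals {B=1, D=0, E=1}.
                      branch 2.2.2.1.2.2 (add ~B, ~B):
                        ((E | A) -> E): β-rule — branch into ~(E | A)  //  E.
                          branch 2.2.2.1.2.2.1 (add ~(E | A)):
                            ~(E | A): α-rule — add ~E, ~A.
                            ○ open, literals {A=0, B=0, D=0, E=0}.
                          branch 2.2.2.1.2.2.2 (add E):
                            ○ open, literals {B=0, D=0, E=1}.
              branch 2.2.2.2 (add ~(B <-> B), D):
                (A | ((E | A) -> E)): β-rule — branch into A  //  ((E | A) -> E).
                  branch 2.2.2.2.1 (add A):
                    ~(B <-> B): β-rule — branch into B, ~B  //  ~B, B.
                      branch 2.2.2.2.1.1 (add B, ~B):
                        × closes — contains both B and ~B.
                      branch 2.2.2.2.1.2 (add ~B, B):
                        × closes — contains both B and ~B.
                  branch 2.2.2.2.2 (add ((E | A) -> E)):
                    ~(B <-> B): β-rule — branch into B, ~B  //  ~B, B.
                      branch 2.2.2.2.2.1 (add B, ~B):
                        × closes — contains both B and ~B.
                      branch 2.2.2.2.2.2 (add ~B, B):
                        × closes — contains both B and ~B.
11 branches closed, 9 open.
Each open branch fixes some atoms; the unmentioned ones are free. Counting distinct full assignments: branch {B=0, D=0} (A, C, E) contributes 8 new; branch {B=1, D=0, E=0} (A, C) contributes 4 new; branch {B=0, D=0, E=0} (A, C) contributes 0 new; branch {A=1, B=1, D=0} (C, E) contributes 2 new; branch {A=1, B=0, D=0} (C, E) contributes 0 new; branch {A=0, B=1, D=0, E=0} (C) contributes 0 new; branch {B=1, D=0, E=1} (A, C) contributes 2 new; branch {A=0, B=0, D=0, E=0} (C) contributes 0 new; branch {B=0, D=0, E=1} (A, C) contributes 0 new. Total: 16.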